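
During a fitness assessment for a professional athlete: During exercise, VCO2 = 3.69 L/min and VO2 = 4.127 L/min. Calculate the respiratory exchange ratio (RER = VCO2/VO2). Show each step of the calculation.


RER = VCO2 / VO2
= 3.69 / 4.127
= 0.8941

0.8941


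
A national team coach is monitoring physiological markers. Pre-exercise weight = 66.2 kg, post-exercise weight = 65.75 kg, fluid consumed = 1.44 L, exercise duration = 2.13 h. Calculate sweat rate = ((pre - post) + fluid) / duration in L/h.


Weight loss = 66.2 - 65.75 = 0.45 kg (approx L)
Total sweat = 0.45 + 1.44 = 1.89 L
Sweat rate = 1.89 / 2.13 = 0.887 L/h

0.887 L/h


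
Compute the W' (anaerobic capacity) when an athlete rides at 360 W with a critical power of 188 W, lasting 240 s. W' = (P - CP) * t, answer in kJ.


Above-CP power = 172 W
Duration = 240 s
W' = 172 * 240 = 41280 J
Convert: 41280 / 1000 = 41.28 kJ

41.28 kJ


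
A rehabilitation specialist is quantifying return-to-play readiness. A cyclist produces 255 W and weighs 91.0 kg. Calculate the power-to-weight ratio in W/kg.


P/W = power / mass
= 255 / 91.0
= 2.802 W/kg

2.802 W/kg


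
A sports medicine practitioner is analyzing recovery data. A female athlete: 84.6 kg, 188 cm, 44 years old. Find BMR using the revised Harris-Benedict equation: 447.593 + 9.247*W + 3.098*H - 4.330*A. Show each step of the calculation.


Intercept = 447.593
Weight contribution = 9.247 * 84.6 = 782.2962
Height contribution = 3.098 * 188 = 582.424
Age contribution = 4.33 * 44 = 190.52
BMR = 447.593 + 782.2962 + 582.424 - 190.52
= 1621.79 kcal/day

1621.79 kcal/day


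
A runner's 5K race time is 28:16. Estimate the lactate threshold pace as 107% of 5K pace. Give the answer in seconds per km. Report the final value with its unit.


Total race time = 28*60 + 16 = 1696 seconds
5K pace = 1696 / 5 = 339.2 sec/km
LT pace = 339.2 * 1.07 = 362.94 sec/km

362.94 s/km


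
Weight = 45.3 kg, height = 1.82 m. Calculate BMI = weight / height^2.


height^2 = 1.82^2 = 3.3124
BMI = 45.3 / 3.3124 = 13.68 kg/m^2

13.68 kg/m^2


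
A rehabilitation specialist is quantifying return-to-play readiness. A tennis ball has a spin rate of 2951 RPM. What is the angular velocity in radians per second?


Convert RPM to rad/s: multiply by 2*pi and divide by 60
omega = 2951 * 2 * pi / 60
= 309.028 rad/s

309.028 rad/s


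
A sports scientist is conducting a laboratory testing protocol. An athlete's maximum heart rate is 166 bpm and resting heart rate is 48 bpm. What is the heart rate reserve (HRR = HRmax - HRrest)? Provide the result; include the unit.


HRR = HRmax - HRrest
= 166 - 48
= 118 bpm

118 bpm


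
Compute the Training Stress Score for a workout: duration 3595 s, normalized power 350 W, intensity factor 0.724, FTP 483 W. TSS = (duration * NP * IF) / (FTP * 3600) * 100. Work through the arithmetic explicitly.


Product = 3595 * 350 * 0.724 = 910973.0
Base = 483 * 3600 = 1738800
TSS = 910973.0 / 1738800 * 100 = 52.39

52.39 TSS


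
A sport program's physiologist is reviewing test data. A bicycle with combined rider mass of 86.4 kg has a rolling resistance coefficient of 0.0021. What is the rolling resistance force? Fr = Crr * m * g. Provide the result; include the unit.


Fr = 0.0021 * 86.4 * 9.81
= 0.18144 * 9.81
= 1.78 N

1.78 N


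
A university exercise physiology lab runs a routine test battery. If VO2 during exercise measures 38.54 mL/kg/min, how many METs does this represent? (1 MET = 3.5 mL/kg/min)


METs = VO2 / 3.5 = 38.54 / 3.5 = 11.01

11.01 METs


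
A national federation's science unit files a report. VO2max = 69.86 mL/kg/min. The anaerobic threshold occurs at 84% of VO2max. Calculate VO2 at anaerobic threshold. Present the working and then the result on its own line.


AT fraction = 84 / 100 = 0.84
AT VO2 = 69.86 * 0.84
= 58.68 mL/kg/min

58.68 mL/kg/min


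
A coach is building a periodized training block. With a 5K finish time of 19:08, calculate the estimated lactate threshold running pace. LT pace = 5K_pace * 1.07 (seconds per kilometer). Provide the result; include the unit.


Race duration = 1148 s for 5 km
Average pace = 1148 / 5 = 229.6 s/km
LT pace = 229.6 * 1.07
= 245.67 s/km

245.67 s/km


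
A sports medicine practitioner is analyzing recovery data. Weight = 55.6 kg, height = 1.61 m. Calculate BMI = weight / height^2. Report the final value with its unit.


height^2 = 1.61^2 = 2.5921
BMI = 55.6 / 2.5921 = 21.45 kg/m^2

21.45 kg/m^2


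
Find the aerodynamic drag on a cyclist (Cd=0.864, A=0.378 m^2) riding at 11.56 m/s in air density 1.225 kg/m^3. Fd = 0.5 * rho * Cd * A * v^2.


Fd = 0.5 * 1.225 * 0.864 * 0.378 * 11.56^2
= 0.5 * 1.225 * 0.864 * 0.378 * 133.6336
= 26.732 N

26.732 N


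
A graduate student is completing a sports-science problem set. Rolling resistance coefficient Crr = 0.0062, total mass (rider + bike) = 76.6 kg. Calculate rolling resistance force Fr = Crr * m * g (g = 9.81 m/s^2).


Fr = Crr * m * g
= 0.0062 * 76.6 * 9.81
= 4.659 N

4.659 N


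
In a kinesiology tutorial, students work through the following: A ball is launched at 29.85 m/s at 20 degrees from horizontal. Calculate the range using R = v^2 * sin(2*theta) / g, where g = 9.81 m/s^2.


sin(2 * 20) = sin(40) = 0.642788
v^2 = 29.85^2 = 891.0225
R = 891.0225 * 0.642788 / 9.81
= 58.383 m

58.383 m


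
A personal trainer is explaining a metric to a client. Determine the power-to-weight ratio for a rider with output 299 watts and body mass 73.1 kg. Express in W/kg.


P/W = 299 / 73.1 = 4.09 W/kg

4.09 W/kg


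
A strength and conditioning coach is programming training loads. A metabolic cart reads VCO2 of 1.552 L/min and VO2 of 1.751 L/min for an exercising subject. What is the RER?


RER = VCO2 / VO2 = 1.552 / 1.751 = 0.8864

0.8864


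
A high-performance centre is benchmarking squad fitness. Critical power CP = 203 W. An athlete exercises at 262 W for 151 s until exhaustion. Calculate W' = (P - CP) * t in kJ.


P - CP = 262 - 203 = 59 W
W' = 59 * 151 = 8909 J
= 8909 / 1000 = 8.909 kJ

8.909 kJ


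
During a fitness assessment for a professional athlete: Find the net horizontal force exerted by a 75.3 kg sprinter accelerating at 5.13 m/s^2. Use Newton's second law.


Newton's second law: F = m * a
F = 75.3 * 5.13 = 386.29 N

386.29 N


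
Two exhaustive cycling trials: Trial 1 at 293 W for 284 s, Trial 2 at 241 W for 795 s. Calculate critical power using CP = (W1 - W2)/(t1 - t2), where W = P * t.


W1 = 293 * 284 = 83212 J
W2 = 241 * 795 = 191595 J
CP = (83212 - 191595) / (284 - 795)
= -108383 / -511
= 212.1 W

212.1 W


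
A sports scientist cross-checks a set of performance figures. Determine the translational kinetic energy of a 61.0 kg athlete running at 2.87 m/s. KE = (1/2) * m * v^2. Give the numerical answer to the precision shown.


KE = 0.5 * m * v^2
= 0.5 * 61.0 * 2.87^2
= 0.5 * 61.0 * 8.2369
= 251.23 J

251.23 J


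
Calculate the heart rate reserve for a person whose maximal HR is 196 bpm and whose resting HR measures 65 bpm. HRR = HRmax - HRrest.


HRmax = 196 bpm
HRrest = 65 bpm
HRR = 196 - 65 = 131 bpm

131 bpm


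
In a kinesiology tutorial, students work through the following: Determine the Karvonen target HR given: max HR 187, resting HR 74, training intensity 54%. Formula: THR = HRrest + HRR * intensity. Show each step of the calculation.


HRR = HRmax - HRrest = 187 - 74 = 113
THR = 74 + 113 * 0.54
= 135.02 bpm

135.02 bpm


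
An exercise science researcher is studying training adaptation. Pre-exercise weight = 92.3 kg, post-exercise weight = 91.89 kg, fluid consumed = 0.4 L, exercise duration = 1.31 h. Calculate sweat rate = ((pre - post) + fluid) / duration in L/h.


Weight loss = 92.3 - 91.89 = 0.41 kg (approx L)
Total sweat = 0.41 + 0.4 = 0.81 L
Sweat rate = 0.81 / 1.31 = 0.618 L/h

0.618 L/h


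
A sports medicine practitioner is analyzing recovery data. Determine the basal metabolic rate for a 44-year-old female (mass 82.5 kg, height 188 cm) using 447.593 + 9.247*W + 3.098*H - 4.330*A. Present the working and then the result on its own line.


BMR = 447.593 + 9.247*82.5 + 3.098*188 - 4.330*44
= 1602.37 kcal/day

1602.37 kcal/day


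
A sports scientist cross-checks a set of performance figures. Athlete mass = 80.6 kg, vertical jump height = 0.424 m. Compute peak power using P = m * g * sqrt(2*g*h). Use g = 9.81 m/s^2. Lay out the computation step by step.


sqrt(2 * 9.81 * 0.424) = sqrt(8.31888) = 2.884247 m/s
P = 80.6 * 9.81 * 2.884247
= 2280.53 W

2280.53 W


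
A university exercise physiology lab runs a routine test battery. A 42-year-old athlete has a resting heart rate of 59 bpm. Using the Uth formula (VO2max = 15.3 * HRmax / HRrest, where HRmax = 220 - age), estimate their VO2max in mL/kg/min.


HRmax = 220 - 42 = 178 bpm
Ratio = HRmax / HRrest = 178 / 59 = 3.0169
VO2max = 15.3 * 3.0169 = 46.16 mL/kg/min

46.16 mL/kg/min


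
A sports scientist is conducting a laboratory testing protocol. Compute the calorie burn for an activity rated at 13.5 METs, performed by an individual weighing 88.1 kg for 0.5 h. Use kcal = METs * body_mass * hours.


Product of METs and mass = 13.5 * 88.1 = 1189.35
Total kcal = 1189.35 * 0.5 = 594.68 kcal

594.68 kcal


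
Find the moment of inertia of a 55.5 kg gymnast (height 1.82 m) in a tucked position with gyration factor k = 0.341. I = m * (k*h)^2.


Radius of gyration = 0.341 * 1.82 = 0.62062 m
I = 55.5 * 0.62062^2
= 55.5 * 0.385169
= 21.377 kg*m^2

21.377 kg*m^2


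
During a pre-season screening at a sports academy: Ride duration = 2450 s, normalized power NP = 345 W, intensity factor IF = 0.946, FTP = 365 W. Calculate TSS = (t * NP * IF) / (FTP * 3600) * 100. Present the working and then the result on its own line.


Numerator = 2450 * 345 * 0.946 = 799606.5
Denominator = 365 * 3600 = 1314000
TSS = 799606.5 / 1314000 * 100
= 60.85

60.85 TSS


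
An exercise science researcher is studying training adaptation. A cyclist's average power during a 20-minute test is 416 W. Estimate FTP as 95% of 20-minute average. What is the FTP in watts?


FTP = 20-min power * 0.95
= 416 * 0.95
= 395.2 W

395.2 W


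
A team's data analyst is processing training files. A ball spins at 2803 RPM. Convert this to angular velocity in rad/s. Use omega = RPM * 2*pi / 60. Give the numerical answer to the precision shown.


omega = 2803 * 2 * pi / 60
= 2803 * 6.28318531 / 60
= 17611.768 / 60
= 293.529 rad/s

293.529 rad/s


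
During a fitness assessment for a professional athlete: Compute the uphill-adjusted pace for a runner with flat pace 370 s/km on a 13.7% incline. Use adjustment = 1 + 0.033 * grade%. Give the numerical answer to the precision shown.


Adjustment factor = 1 + 0.033 * 13.7 = 1.4521
Grade-adjusted pace = 370 * 1.4521 = 537.28 s/km

537.28 s/km


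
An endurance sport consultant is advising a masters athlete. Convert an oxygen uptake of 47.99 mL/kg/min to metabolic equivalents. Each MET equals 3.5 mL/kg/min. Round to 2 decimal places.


One MET = 3.5 mL/kg/min
Number of METs = 47.99 / 3.5
= 13.71 METs

13.71 METs


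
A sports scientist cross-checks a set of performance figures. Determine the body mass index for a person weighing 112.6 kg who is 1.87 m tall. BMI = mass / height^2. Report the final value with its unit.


BMI = mass / height^2
= 112.6 / 1.87^2
= 112.6 / 3.4969
= 32.2 kg/m^2

32.2 kg/m^2


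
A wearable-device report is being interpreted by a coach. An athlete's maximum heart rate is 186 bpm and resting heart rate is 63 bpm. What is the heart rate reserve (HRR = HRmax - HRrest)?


HRR = HRmax - HRrest
= 186 - 63
= 123 bpm

123 bpm


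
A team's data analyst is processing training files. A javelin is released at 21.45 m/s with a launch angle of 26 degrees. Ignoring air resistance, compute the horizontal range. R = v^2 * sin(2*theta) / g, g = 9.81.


Launch speed squared = 460.1025
sin(2 * 26 deg) = 0.788011
Range = 460.1025 * 0.788011 / 9.81
= 36.959 m

36.959 m


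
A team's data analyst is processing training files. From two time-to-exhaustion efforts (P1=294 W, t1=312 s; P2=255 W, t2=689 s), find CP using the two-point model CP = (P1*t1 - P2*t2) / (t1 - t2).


Work in trial 1 = 91728 J
Work in trial 2 = 175695 J
Delta work = -83967 J
Delta time = -377 s
CP = -83967 / -377 = 222.72 W

222.72 W


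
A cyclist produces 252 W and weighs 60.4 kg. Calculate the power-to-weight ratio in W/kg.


P/W = power / mass
= 252 / 60.4
= 4.172 W/kg

4.172 W/kg


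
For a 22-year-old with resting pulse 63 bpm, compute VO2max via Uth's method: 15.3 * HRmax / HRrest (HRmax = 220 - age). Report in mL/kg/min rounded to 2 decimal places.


Step 1: HRmax = 220 - 22 = 198 bpm
Step 2: Ratio = 198 / 63 = 3.1429
Step 3: VO2max = 15.3 * 3.1429 = 48.09 mL/kg/min

48.09 mL/kg/min


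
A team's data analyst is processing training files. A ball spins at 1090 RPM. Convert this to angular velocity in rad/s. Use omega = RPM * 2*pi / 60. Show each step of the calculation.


omega = 1090 * 2 * pi / 60
= 1090 * 6.28318531 / 60
= 6848.672 / 60
= 114.145 rad/s

114.145 rad/s


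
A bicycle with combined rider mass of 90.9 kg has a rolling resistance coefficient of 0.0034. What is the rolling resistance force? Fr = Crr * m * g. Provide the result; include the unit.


Fr = 0.0034 * 90.9 * 9.81
= 0.30906 * 9.81
= 3.032 N

3.032 N


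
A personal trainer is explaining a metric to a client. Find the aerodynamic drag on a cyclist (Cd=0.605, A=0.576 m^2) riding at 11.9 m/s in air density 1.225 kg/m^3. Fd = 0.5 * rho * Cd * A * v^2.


Fd = 0.5 * 1.225 * 0.605 * 0.576 * 11.9^2
= 0.5 * 1.225 * 0.605 * 0.576 * 141.61
= 30.226 N

30.226 N


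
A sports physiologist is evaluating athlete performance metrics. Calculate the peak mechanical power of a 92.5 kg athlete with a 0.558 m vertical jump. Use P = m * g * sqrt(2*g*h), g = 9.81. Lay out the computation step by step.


First, sqrt(2gh) = sqrt(2 * 9.81 * 0.558)
= sqrt(10.94796) = 3.30877 m/s
Power = 92.5 * 9.81 * 3.30877 = 3002.46 W

3002.46 W


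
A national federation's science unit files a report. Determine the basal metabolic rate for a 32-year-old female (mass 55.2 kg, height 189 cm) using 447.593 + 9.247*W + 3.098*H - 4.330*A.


BMR = 447.593 + 9.247*55.2 + 3.098*189 - 4.330*32
= 1404.99 kcal/day

1404.99 kcal/day


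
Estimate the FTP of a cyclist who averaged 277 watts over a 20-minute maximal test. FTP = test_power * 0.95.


FTP = 277 * 0.95 = 263.15 W

263.15 W


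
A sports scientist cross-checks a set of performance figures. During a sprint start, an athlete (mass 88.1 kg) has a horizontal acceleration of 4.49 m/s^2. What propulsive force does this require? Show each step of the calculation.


Propulsive force = mass * acceleration
= 88.1 kg * 4.49 m/s^2
= 395.57 N

395.57 N


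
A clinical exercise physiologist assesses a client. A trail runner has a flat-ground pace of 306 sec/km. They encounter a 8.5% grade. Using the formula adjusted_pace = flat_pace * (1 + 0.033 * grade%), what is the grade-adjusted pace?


Grade factor = 1 + 0.033 * 8.5 = 1.2805
Adjusted = 306 * 1.2805 = 391.83 sec/km

391.83 s/km


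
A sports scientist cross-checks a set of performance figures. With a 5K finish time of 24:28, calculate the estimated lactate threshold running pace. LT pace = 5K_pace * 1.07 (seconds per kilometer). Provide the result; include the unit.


Race duration = 1468 s for 5 km
Average pace = 1468 / 5 = 293.6 s/km
LT pace = 293.6 * 1.07
= 314.15 s/km

314.15 s/km


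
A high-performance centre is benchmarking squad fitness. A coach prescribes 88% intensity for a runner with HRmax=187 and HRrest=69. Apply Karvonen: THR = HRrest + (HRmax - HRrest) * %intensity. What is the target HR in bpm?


Heart rate reserve = 187 - 69 = 118
Intensity fraction = 88 / 100 = 0.88
THR = 69 + 118 * 0.88 = 172.84 bpm

172.84 bpm


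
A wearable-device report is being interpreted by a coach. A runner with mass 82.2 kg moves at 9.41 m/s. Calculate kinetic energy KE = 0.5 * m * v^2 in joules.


v^2 = 9.41^2 = 88.5481
KE = 0.5 * 82.2 * 88.5481
= 3639.33 J

3639.33 J


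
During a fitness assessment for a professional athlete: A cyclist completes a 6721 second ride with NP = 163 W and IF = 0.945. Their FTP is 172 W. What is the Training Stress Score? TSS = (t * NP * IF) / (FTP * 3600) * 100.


t * NP * IF = 6721 * 163 * 0.945 = 1035269.235
FTP * 3600 = 619200
TSS = (1035269.235 / 619200) * 100 = 167.19

167.19 TSS


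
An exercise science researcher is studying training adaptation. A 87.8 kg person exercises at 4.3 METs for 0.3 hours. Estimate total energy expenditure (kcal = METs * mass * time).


Energy = METs * mass(kg) * time(h)
= 4.3 * 87.8 * 0.3
= 113.26 kcal

113.26 kcal


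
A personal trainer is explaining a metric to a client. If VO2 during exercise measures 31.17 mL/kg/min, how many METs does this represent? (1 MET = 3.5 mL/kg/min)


METs = VO2 / 3.5 = 31.17 / 3.5 = 8.91

8.91 METs


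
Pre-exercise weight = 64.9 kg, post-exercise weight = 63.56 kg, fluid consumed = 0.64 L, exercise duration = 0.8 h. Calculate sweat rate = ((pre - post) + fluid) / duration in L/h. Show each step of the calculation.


Weight loss = 64.9 - 63.56 = 1.34 kg (approx L)
Total sweat = 1.34 + 0.64 = 1.98 L
Sweat rate = 1.98 / 0.8 = 2.475 L/h

2.475 L/h


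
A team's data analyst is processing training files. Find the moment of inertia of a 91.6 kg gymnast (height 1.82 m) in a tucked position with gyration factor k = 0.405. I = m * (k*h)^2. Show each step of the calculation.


Radius of gyration = 0.405 * 1.82 = 0.7371 m
I = 91.6 * 0.7371^2
= 91.6 * 0.543316
= 49.768 kg*m^2

49.768 kg*m^2


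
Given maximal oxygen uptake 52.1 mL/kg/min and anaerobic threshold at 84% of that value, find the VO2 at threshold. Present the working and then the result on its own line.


Percentage as decimal = 0.84
VO2 at AT = 52.1 * 0.84 = 43.76 mL/kg/min

43.76 mL/kg/min


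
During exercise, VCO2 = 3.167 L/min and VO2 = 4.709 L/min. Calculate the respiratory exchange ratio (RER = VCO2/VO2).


RER = VCO2 / VO2
= 3.167 / 4.709
= 0.6725

0.6725


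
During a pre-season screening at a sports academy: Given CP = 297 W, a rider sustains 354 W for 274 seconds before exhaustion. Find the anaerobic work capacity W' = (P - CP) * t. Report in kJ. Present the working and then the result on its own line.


Excess power = 354 - 297 = 57 W
Work above CP = 57 * 274 = 15618 J
W' = 15.618 kJ

15.618 kJ


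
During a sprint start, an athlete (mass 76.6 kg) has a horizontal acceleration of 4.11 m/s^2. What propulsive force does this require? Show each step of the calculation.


Propulsive force = mass * acceleration
= 76.6 kg * 4.11 m/s^2
= 314.83 N

314.83 N


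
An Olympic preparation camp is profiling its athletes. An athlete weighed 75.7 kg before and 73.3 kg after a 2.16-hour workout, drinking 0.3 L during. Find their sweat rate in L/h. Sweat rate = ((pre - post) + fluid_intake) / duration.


Body mass change = 2.4 kg
Total sweat loss = 2.4 + 0.3 = 2.7 L
Rate = 2.7 / 2.16 = 1.25 L/h

1.25 L/h


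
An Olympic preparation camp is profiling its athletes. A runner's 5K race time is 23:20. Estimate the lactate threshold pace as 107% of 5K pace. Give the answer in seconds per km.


Total race time = 23*60 + 20 = 1400 seconds
5K pace = 1400 / 5 = 280.0 sec/km
LT pace = 280.0 * 1.07 = 299.6 sec/km

299.6 s/km


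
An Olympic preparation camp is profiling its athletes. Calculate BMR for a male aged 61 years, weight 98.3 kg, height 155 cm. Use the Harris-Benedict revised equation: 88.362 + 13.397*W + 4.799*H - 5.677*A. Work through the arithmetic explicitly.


Substituting values:
W term = 13.397 * 98.3 = 1316.9251
H term = 4.799 * 155 = 743.845
A term = 5.677 * 61 = 346.297
BMR = 1802.84 kcal/day

1802.84 kcal/day


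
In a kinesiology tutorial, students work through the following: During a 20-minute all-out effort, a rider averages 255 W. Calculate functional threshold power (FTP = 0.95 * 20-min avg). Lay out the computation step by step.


FTP = 0.95 * 255
= 242.25 W

242.25 W


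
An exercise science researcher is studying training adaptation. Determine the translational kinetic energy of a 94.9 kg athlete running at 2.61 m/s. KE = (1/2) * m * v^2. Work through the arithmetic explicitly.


KE = 0.5 * m * v^2
= 0.5 * 94.9 * 2.61^2
= 0.5 * 94.9 * 6.8121
= 323.23 J

323.23 J


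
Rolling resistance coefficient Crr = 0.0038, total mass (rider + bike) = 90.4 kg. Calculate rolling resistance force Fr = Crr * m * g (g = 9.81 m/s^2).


Fr = Crr * m * g
= 0.0038 * 90.4 * 9.81
= 3.37 N

3.37 N


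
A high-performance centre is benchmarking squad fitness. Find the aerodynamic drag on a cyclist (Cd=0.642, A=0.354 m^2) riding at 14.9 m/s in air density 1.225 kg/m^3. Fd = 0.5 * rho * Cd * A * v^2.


Fd = 0.5 * 1.225 * 0.642 * 0.354 * 14.9^2
= 0.5 * 1.225 * 0.642 * 0.354 * 222.01
= 30.904 N

30.904 N


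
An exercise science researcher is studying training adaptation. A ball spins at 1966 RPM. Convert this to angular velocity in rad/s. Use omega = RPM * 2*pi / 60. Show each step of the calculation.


omega = 1966 * 2 * pi / 60
= 1966 * 6.28318531 / 60
= 12352.742 / 60
= 205.879 rad/s

205.879 rad/s


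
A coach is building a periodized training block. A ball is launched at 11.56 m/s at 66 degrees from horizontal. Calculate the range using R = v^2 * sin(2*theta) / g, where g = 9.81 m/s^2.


sin(2 * 66) = sin(132) = 0.743145
v^2 = 11.56^2 = 133.6336
R = 133.6336 * 0.743145 / 9.81
= 10.123 m

10.123 m


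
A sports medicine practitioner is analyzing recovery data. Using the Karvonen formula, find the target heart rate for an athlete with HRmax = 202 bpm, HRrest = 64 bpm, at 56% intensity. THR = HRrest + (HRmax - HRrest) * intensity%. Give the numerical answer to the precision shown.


HRR = 202 - 64 = 138
THR = 64 + 138 * 0.56
= 64 + 77.28
= 141.28 bpm

141.28 bpm


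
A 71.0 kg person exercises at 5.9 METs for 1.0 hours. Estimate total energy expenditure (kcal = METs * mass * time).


Energy = METs * mass(kg) * time(h)
= 5.9 * 71.0 * 1.0
= 418.9 kcal

418.9 kcal


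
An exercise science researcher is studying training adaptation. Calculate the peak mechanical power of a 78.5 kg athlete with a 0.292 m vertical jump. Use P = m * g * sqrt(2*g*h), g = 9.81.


First, sqrt(2gh) = sqrt(2 * 9.81 * 0.292)
= sqrt(5.72904) = 2.393541 m/s
Power = 78.5 * 9.81 * 2.393541 = 1843.23 W

1843.23 W


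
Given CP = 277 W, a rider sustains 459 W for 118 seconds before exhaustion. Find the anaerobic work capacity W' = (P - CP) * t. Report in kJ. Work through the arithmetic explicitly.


Excess power = 459 - 277 = 182 W
Work above CP = 182 * 118 = 21476 J
W' = 21.476 kJ

21.476 kJ


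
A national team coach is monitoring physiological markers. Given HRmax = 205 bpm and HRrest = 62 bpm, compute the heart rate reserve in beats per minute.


Heart rate reserve = maximum HR minus resting HR
HRR = 205 - 62 = 143 bpm

143 bpm


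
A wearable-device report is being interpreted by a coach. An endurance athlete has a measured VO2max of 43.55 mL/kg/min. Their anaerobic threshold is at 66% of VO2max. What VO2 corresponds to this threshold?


Anaerobic threshold VO2 = VO2max * 66%
= 43.55 * 0.66
= 28.74 mL/kg/min

28.74 mL/kg/min


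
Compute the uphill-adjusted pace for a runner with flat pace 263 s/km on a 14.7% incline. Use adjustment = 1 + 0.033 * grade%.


Adjustment factor = 1 + 0.033 * 14.7 = 1.4851
Grade-adjusted pace = 263 * 1.4851 = 390.58 s/km

390.58 s/km


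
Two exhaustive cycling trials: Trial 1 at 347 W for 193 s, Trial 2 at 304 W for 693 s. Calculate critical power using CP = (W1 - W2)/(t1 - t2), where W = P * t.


W1 = 347 * 193 = 66971 J
W2 = 304 * 693 = 210672 J
CP = (66971 - 210672) / (193 - 693)
= -143701 / -500
= 287.4 W

287.4 W


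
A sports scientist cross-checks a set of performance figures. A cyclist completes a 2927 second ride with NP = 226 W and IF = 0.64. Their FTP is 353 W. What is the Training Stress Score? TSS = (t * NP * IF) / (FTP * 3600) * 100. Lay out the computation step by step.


t * NP * IF = 2927 * 226 * 0.64 = 423361.28
FTP * 3600 = 1270800
TSS = (423361.28 / 1270800) * 100 = 33.31

33.31 TSS


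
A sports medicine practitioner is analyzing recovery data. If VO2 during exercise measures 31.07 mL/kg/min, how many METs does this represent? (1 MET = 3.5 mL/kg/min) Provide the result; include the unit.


METs = VO2 / 3.5 = 31.07 / 3.5 = 8.88

8.88 METs


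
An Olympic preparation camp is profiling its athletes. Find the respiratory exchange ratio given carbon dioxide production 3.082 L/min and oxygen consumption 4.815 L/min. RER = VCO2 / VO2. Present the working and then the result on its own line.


VCO2 = 3.082 L/min
VO2 = 4.815 L/min
RER = 3.082 / 4.815 = 0.6401

0.6401


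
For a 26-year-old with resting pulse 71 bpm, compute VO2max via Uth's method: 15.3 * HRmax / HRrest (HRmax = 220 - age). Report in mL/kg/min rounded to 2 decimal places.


Step 1: HRmax = 220 - 26 = 194 bpm
Step 2: Ratio = 194 / 71 = 2.7324
Step 3: VO2max = 15.3 * 2.7324 = 41.81 mL/kg/min

41.81 mL/kg/min


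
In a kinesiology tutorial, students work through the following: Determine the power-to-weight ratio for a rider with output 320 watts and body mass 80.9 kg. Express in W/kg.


P/W = 320 / 80.9 = 3.956 W/kg

3.956 W/kg


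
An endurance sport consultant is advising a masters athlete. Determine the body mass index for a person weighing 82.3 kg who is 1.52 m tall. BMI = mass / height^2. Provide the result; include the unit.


BMI = mass / height^2
= 82.3 / 1.52^2
= 82.3 / 2.3104
= 35.62 kg/m^2

35.62 kg/m^2


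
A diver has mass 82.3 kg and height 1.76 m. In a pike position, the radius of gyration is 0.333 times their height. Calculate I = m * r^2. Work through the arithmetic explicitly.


r = 0.333 * 1.76 = 0.58608 m
I = m * r^2 = 82.3 * 0.34349 = 28.269 kg*m^2

28.269 kg*m^2


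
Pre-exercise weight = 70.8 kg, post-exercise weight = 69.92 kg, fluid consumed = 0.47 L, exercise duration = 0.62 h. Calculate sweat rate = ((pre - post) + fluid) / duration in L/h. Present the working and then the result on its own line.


Weight loss = 70.8 - 69.92 = 0.88 kg (approx L)
Total sweat = 0.88 + 0.47 = 1.35 L
Sweat rate = 1.35 / 0.62 = 2.177 L/h

2.177 L/h


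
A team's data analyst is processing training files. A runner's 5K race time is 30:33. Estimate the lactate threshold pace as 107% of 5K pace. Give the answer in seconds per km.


Total race time = 30*60 + 33 = 1833 seconds
5K pace = 1833 / 5 = 366.6 sec/km
LT pace = 366.6 * 1.07 = 392.26 sec/km

392.26 s/km


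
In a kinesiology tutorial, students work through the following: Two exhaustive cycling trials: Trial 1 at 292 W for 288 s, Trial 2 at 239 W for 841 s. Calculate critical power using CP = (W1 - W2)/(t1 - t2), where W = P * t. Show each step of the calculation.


W1 = 292 * 288 = 84096 J
W2 = 239 * 841 = 200999 J
CP = (84096 - 200999) / (288 - 841)
= -116903 / -553
= 211.4 W

211.4 W


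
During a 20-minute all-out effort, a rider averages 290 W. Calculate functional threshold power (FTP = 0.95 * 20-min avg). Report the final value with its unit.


FTP = 0.95 * 290
= 275.5 W

275.5 W


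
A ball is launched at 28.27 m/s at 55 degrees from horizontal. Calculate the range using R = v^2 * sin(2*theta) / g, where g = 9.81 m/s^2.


sin(2 * 55) = sin(110) = 0.939693
v^2 = 28.27^2 = 799.1929
R = 799.1929 * 0.939693 / 9.81
= 76.554 m

76.554 m


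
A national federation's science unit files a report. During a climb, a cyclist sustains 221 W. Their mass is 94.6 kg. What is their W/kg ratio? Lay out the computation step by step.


Power-to-weight = 221 W / 94.6 kg
= 2.336 W/kg

2.336 W/kg


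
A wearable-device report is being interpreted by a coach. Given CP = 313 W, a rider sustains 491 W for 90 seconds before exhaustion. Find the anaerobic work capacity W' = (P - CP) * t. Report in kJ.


Excess power = 491 - 313 = 178 W
Work above CP = 178 * 90 = 16020 J
W' = 16.02 kJ

16.02 kJ


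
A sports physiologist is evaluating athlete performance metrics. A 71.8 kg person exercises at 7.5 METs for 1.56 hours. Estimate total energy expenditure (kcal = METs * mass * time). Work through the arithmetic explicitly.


Energy = METs * mass(kg) * time(h)
= 7.5 * 71.8 * 1.56
= 840.06 kcal

840.06 kcal


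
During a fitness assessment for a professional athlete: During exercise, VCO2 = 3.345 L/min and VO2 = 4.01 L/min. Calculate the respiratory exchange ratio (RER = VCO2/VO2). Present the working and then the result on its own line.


RER = VCO2 / VO2
= 3.345 / 4.01
= 0.8342

0.8342


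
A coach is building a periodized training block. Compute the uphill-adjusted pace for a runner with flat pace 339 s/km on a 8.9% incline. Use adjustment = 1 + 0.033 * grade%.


Adjustment factor = 1 + 0.033 * 8.9 = 1.2937
Grade-adjusted pace = 339 * 1.2937 = 438.56 s/km

438.56 s/km


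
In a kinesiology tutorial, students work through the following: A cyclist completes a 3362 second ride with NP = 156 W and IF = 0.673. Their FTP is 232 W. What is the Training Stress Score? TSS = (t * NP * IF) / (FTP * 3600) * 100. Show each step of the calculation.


t * NP * IF = 3362 * 156 * 0.673 = 352969.656
FTP * 3600 = 835200
TSS = (352969.656 / 835200) * 100 = 42.26

42.26 TSS


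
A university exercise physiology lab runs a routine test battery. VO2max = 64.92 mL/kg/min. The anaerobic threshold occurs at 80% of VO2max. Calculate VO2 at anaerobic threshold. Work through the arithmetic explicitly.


AT fraction = 80 / 100 = 0.8
AT VO2 = 64.92 * 0.8
= 51.94 mL/kg/min

51.94 mL/kg/min


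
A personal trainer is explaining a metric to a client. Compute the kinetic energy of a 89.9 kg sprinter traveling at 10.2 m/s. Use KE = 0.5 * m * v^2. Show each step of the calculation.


Velocity squared = 104.04
KE = 0.5 * 89.9 * 104.04 = 4676.6 J

4676.6 J


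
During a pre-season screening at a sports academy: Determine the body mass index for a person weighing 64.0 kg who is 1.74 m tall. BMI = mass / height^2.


BMI = mass / height^2
= 64.0 / 1.74^2
= 64.0 / 3.0276
= 21.14 kg/m^2

21.14 kg/m^2


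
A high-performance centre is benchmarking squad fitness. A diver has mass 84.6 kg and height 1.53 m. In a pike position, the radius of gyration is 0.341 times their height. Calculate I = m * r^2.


r = 0.341 * 1.53 = 0.52173 m
I = m * r^2 = 84.6 * 0.272202 = 23.028 kg*m^2

23.028 kg*m^2


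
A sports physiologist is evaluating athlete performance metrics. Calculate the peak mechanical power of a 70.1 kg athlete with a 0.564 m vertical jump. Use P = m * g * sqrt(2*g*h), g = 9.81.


First, sqrt(2gh) = sqrt(2 * 9.81 * 0.564)
= sqrt(11.06568) = 3.326512 m/s
Power = 70.1 * 9.81 * 3.326512 = 2287.58 W

2287.58 W


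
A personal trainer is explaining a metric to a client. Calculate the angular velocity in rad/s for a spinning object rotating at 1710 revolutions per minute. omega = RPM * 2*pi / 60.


omega = RPM * 2*pi / 60
= 1710 * 6.28318531 / 60
= 179.071 rad/s

179.071 rad/s


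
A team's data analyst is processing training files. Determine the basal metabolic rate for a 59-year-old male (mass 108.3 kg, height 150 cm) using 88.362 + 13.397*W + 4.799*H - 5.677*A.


BMR = 88.362 + 13.397*108.3 + 4.799*150 - 5.677*59
= 1924.16 kcal/day

1924.16 kcal/day


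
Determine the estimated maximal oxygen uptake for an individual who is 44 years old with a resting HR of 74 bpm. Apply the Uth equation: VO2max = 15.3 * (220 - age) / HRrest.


HRmax = 220 - 44 = 176
VO2max = 15.3 * (176 / 74)
= 15.3 * 2.3784
= 36.39 mL/kg/min

36.39 mL/kg/min


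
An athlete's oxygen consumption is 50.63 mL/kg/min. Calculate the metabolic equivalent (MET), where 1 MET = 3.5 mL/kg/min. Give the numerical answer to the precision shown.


MET = VO2 / 3.5
= 50.63 / 3.5
= 14.47 METs

14.47 METs


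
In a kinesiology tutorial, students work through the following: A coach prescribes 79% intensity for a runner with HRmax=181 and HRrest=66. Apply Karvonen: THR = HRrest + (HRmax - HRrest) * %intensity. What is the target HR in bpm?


Heart rate reserve = 181 - 66 = 115
Intensity fraction = 79 / 100 = 0.79
THR = 66 + 115 * 0.79 = 156.85 bpm

156.85 bpm


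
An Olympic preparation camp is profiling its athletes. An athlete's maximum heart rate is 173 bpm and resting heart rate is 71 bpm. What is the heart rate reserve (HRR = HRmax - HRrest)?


HRR = HRmax - HRrest
= 173 - 71
= 102 bpm

102 bpm


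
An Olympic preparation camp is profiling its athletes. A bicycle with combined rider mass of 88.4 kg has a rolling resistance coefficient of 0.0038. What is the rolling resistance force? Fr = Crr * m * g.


Fr = 0.0038 * 88.4 * 9.81
= 0.33592 * 9.81
= 3.295 N

3.295 N


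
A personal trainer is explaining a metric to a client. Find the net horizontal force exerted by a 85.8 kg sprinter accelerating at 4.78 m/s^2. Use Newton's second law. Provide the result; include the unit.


Newton's second law: F = m * a
F = 85.8 * 4.78 = 410.12 N

410.12 N


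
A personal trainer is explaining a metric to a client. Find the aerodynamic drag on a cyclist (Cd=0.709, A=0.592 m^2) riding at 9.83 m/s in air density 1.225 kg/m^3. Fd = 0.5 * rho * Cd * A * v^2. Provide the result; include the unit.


Fd = 0.5 * 1.225 * 0.709 * 0.592 * 9.83^2
= 0.5 * 1.225 * 0.709 * 0.592 * 96.6289
= 24.842 N

24.842 N


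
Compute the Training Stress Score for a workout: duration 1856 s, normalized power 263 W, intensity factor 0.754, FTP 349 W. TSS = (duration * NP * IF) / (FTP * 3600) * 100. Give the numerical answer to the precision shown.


Product = 1856 * 263 * 0.754 = 368048.512
Base = 349 * 3600 = 1256400
TSS = 368048.512 / 1256400 * 100 = 29.29

29.29 TSS


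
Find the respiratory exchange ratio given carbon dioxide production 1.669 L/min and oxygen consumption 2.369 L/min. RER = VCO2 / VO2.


VCO2 = 1.669 L/min
VO2 = 2.369 L/min
RER = 1.669 / 2.369 = 0.7045

0.7045


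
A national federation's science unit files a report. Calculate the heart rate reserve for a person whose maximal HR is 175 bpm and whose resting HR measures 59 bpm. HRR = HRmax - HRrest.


HRmax = 175 bpm
HRrest = 59 bpm
HRR = 175 - 59 = 116 bpm

116 bpm


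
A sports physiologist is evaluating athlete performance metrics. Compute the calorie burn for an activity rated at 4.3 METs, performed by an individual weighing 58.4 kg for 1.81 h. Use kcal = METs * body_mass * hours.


Product of METs and mass = 4.3 * 58.4 = 251.12
Total kcal = 251.12 * 1.81 = 454.53 kcal

454.53 kcal


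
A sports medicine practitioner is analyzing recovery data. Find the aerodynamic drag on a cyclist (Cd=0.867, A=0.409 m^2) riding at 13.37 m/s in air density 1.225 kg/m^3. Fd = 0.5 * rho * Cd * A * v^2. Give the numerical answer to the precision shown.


Fd = 0.5 * 1.225 * 0.867 * 0.409 * 13.37^2
= 0.5 * 1.225 * 0.867 * 0.409 * 178.7569
= 38.825 N

38.825 N


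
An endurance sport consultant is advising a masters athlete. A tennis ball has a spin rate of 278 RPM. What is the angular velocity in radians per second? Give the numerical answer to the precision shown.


Convert RPM to rad/s: multiply by 2*pi and divide by 60
omega = 278 * 2 * pi / 60
= 29.112 rad/s

29.112 rad/s


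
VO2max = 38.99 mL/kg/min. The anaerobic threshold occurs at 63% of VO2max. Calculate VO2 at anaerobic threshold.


AT fraction = 63 / 100 = 0.63
AT VO2 = 38.99 * 0.63
= 24.56 mL/kg/min

24.56 mL/kg/min


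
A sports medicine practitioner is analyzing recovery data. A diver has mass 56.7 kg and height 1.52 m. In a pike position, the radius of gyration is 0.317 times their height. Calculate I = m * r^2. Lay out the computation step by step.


r = 0.317 * 1.52 = 0.48184 m
I = m * r^2 = 56.7 * 0.23217 = 13.164 kg*m^2

13.164 kg*m^2


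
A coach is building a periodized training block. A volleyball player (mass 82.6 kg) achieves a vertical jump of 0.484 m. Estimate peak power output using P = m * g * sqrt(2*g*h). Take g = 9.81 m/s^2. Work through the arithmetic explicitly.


2 * g * h = 2 * 9.81 * 0.484 = 9.49608
sqrt(9.49608) = 3.081571 m/s
P = 82.6 * 9.81 * 3.081571 = 2497.02 W

2497.02 W


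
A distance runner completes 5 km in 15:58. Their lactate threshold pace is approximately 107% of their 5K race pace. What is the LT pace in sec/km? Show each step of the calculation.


Convert to seconds: 15 min 58 s = 958 s
Pace per km = 958 / 5 = 191.6 s/km
LT pace = 191.6 * 1.07 = 205.01 s/km

205.01 s/km


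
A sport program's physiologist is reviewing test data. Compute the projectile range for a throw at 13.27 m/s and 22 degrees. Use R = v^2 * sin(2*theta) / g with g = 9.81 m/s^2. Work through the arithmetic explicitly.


Two times the angle = 44 degrees
sin(44) = 0.694658
R = 176.0929 * 0.694658 / 9.81 = 12.469 m

12.469 m


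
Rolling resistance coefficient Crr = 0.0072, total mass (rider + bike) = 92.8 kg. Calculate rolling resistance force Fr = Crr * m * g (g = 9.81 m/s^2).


Fr = Crr * m * g
= 0.0072 * 92.8 * 9.81
= 6.555 N

6.555 N


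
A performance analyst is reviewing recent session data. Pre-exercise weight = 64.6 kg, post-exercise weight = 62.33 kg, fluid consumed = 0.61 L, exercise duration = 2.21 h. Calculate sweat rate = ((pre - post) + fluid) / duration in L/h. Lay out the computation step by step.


Weight loss = 64.6 - 62.33 = 2.27 kg (approx L)
Total sweat = 2.27 + 0.61 = 2.88 L
Sweat rate = 2.88 / 2.21 = 1.303 L/h

1.303 L/h


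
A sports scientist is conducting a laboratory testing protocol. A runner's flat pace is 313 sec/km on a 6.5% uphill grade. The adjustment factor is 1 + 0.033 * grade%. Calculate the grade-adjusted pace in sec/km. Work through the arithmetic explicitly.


Factor = 1 + 0.033 * 6.5 = 1.2145
Adjusted pace = 313 * 1.2145
= 380.14 sec/km

380.14 s/km


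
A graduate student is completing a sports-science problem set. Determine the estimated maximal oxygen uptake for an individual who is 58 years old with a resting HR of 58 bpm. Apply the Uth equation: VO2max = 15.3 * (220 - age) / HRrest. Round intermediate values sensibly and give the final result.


HRmax = 220 - 58 = 162
VO2max = 15.3 * (162 / 58)
= 15.3 * 2.7931
= 42.73 mL/kg/min

42.73 mL/kg/min


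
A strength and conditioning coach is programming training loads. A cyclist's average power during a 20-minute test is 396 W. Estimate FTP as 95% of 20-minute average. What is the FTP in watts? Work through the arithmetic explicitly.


FTP = 20-min power * 0.95
= 396 * 0.95
= 376.2 W

376.2 W


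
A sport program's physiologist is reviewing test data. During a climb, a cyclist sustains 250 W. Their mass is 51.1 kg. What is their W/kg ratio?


Power-to-weight = 250 W / 51.1 kg
= 4.892 W/kg

4.892 W/kg


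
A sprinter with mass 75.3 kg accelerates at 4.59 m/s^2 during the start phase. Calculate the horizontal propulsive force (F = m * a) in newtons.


F = m * a
= 75.3 * 4.59
= 345.63 N

345.63 N


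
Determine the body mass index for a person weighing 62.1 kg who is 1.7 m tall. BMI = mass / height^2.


BMI = mass / height^2
= 62.1 / 1.7^2
= 62.1 / 2.89
= 21.49 kg/m^2

21.49 kg/m^2


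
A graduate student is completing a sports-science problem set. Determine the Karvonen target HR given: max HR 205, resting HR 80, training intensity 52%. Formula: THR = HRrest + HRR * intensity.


HRR = HRmax - HRrest = 205 - 80 = 125
THR = 80 + 125 * 0.52
= 145.0 bpm

145.0 bpm


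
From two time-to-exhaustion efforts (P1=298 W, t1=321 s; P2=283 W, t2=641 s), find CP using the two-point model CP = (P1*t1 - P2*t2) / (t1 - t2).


Work in trial 1 = 95658 J
Work in trial 2 = 181403 J
Delta work = -85745 J
Delta time = -320 s
CP = -85745 / -320 = 267.95 W

267.95 W
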